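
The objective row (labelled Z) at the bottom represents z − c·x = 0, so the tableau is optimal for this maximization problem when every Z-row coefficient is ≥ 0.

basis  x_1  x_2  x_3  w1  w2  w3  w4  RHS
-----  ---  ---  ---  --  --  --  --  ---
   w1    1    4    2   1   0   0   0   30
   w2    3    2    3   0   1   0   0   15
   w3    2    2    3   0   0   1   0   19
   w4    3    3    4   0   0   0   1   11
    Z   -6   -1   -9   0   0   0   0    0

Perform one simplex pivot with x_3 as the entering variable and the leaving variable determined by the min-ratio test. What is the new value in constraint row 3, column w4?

-3/4

Ratio test on column x_3 — row 1: 30/2 = 15; row 2: 15/3 = 5; row 3: 19/3 = 19/3; row 4: 11/4 = 11/4. Minimum is 11/4 at row 4 (w4 leaves); pivot element 4.
Divide row 4 by 4; eliminate column x_3 from the other rows.
Row 3 update in column w4: 0 − 3·(1/4) = -3/4.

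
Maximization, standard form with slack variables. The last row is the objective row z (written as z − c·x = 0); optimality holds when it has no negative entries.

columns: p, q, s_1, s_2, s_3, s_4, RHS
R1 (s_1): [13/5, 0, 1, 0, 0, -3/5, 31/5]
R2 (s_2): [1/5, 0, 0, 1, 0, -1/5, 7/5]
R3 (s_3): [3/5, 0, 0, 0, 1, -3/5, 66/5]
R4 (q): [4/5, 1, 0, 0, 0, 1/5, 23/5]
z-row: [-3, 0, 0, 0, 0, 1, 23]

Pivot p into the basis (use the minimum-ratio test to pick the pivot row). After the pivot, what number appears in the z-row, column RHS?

Ratio test on column p — row 1: (31/5)/(13/5) = 31/13; row 2: (7/5)/(1/5) = 7; row 3: (66/5)/(3/5) = 22; row 4: (23/5)/(4/5) = 23/4. Minimum is 31/13 at row 1 (s_1 leaves); pivot element 13/5.
Divide row 1 by 13/5; eliminate column p from the other rows.
z-row update in column RHS: 23 − (-3)·(31/13) = 392/13.

392/13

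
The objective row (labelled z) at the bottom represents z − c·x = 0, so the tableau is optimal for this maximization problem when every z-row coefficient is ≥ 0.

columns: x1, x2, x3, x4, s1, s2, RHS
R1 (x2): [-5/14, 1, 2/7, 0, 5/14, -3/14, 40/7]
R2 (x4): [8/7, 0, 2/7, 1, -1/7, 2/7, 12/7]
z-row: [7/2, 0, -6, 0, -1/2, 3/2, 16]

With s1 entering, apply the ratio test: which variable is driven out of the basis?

Column s1 entries and ratios — x2: (40/7)/(5/14) = 16; x4: -1/7 ≤ 0, skip.
Smallest ratio is 16 in the row of x2, so x2 leaves.

x2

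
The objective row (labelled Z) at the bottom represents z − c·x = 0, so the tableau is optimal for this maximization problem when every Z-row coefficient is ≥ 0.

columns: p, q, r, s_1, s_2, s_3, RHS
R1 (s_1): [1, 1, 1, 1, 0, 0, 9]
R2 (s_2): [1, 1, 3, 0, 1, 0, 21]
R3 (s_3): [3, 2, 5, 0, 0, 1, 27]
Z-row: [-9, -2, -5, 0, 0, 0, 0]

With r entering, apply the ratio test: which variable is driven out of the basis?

Column r entries and ratios — s_1: 9/1 = 9; s_2: 21/3 = 7; s_3: 27/5 = 27/5.
Smallest ratio is 27/5 in the row of s_3, so s_3 leaves.

s_3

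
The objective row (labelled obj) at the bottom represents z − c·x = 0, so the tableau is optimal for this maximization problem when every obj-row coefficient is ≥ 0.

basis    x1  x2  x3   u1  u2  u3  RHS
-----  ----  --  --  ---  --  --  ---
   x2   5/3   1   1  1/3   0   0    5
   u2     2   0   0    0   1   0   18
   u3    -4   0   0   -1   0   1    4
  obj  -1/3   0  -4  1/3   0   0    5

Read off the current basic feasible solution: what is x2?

x2 is basic (row 1); its value is the RHS of that row, 5.

5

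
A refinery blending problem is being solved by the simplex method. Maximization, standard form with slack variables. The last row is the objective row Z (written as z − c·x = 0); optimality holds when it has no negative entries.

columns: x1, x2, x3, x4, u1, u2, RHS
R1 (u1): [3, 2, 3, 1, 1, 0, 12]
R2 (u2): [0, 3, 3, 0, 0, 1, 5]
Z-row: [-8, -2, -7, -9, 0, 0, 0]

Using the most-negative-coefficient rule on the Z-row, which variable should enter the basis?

Negative Z-row entries: x1: -8, x2: -2, x3: -7, x4: -9.
The most negative is -9 in column x4, so x4 enters.

x4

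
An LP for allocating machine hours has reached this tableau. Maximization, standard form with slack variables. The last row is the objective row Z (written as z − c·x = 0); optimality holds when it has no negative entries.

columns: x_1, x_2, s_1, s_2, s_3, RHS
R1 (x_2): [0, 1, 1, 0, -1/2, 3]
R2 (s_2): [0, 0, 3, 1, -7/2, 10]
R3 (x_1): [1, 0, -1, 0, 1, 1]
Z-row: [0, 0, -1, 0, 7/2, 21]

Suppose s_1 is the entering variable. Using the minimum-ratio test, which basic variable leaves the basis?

x_2

Column s_1 entries and ratios — x_2: 3/1 = 3; s_2: 10/3 = 10/3; x_1: -1 ≤ 0, skip.
Smallest ratio is 3 in the row of x_2, so x_2 leaves.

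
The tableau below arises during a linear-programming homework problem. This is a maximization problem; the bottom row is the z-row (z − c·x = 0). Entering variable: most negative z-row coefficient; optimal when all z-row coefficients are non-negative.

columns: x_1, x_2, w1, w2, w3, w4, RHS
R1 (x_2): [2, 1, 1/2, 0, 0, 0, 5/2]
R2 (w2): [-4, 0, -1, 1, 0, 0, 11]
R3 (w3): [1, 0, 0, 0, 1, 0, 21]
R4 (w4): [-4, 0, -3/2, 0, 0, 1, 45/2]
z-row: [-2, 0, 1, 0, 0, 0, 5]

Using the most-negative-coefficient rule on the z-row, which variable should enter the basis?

x_1

Negative z-row entries: x_1: -2.
The most negative is -2 in column x_1, so x_1 enters.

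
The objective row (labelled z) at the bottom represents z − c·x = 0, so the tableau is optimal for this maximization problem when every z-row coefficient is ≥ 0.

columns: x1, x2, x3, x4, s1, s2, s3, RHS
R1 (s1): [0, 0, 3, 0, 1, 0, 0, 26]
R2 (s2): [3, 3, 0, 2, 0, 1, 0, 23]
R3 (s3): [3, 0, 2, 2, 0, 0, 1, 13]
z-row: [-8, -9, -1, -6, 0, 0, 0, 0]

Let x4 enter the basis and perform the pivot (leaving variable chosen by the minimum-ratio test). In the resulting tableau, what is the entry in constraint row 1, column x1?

0

Ratio test on column x4 — row 1: entry 0 ≤ 0; row 2: 23/2 = 23/2; row 3: 13/2 = 13/2. Minimum is 13/2 at row 3 (s3 leaves); pivot element 2.
Divide row 3 by 2; eliminate column x4 from the other rows.
Row 1 update in column x1: 0 − 0·(3/2) = 0.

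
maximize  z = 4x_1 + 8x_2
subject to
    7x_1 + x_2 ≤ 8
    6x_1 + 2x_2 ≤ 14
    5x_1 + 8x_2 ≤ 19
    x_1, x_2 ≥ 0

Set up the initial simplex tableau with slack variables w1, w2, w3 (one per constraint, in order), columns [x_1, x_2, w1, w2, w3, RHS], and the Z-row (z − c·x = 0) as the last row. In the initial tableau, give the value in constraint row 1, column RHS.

The RHS of constraint 1 is b_1 = 8.

8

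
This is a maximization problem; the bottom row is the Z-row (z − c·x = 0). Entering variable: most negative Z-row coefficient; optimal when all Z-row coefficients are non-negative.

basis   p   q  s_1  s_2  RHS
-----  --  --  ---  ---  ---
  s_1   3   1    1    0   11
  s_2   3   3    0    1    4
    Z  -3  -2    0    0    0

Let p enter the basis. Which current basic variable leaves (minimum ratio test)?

s_2

Column p entries and ratios — s_1: 11/3 = 11/3; s_2: 4/3 = 4/3.
Smallest ratio is 4/3 in the row of s_2, so s_2 leaves.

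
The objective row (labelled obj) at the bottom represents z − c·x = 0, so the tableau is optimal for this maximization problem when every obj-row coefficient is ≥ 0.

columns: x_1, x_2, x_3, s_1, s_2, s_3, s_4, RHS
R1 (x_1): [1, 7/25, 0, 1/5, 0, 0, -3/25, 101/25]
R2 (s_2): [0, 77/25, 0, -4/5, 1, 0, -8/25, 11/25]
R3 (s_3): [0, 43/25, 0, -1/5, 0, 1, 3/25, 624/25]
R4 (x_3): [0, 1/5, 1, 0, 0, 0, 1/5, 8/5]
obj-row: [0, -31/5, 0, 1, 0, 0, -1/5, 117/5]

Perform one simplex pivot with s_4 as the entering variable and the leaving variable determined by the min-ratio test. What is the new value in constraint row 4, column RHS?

8

Ratio test on column s_4 — row 1: entry -3/25 ≤ 0; row 2: entry -8/25 ≤ 0; row 3: (624/25)/(3/25) = 208; row 4: (8/5)/(1/5) = 8. Minimum is 8 at row 4 (x_3 leaves); pivot element 1/5.
Divide row 4 by 1/5; eliminate column s_4 from the other rows.
In the new row 4, the RHS entry is the old entry divided by the pivot: (8/5)/(1/5) = 8.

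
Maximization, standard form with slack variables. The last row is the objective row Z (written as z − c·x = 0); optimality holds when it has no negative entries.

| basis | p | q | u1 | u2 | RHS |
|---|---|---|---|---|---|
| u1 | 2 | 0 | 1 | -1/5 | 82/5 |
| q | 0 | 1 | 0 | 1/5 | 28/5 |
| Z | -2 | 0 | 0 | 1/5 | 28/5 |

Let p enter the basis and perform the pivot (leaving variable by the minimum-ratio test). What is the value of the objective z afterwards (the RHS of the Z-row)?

Ratio test on column p — row 1: (82/5)/2 = 41/5; row 2: entry 0 ≤ 0. Minimum is 41/5 at row 1 (u1 leaves); pivot element 2.
Pivot on row 1; the Z-row RHS becomes 28/5 − (-2)·(41/5) = 22.

22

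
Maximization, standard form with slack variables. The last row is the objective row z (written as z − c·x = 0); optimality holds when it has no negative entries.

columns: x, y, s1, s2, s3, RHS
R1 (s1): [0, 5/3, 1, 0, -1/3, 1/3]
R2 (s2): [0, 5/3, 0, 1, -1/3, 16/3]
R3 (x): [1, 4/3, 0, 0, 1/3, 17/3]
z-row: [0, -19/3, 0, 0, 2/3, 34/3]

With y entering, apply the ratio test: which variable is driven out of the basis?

s1

Column y entries and ratios — s1: (1/3)/(5/3) = 1/5; s2: (16/3)/(5/3) = 16/5; x: (17/3)/(4/3) = 17/4.
Smallest ratio is 1/5 in the row of s1, so s1 leaves.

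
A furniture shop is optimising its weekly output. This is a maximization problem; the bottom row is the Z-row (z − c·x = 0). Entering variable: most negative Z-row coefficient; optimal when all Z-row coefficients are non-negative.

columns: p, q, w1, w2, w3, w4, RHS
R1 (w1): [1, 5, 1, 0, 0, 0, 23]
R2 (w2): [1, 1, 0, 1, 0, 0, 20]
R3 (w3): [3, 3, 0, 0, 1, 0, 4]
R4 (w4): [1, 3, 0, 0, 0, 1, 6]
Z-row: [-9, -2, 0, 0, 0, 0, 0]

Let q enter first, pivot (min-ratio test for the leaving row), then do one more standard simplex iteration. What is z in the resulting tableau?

12

Ratio test on column q — row 1: 23/5 = 23/5; row 2: 20/1 = 20; row 3: 4/3 = 4/3; row 4: 6/3 = 2. Minimum is 4/3 at row 3 (w3 leaves); pivot element 3.
Pivot on row 3; the Z-row RHS becomes 0 − (-2)·(4/3) = 8/3.
Next entering variable (most negative Z-row entry -7): p.
Ratio test on column p — row 1: entry -4 ≤ 0; row 2: entry 0 ≤ 0; row 3: (4/3)/1 = 4/3; row 4: entry -2 ≤ 0. Minimum is 4/3 at row 3 (q leaves); pivot element 1.
After the second pivot the Z-row RHS is 8/3 − (-7)·(4/3) = 12.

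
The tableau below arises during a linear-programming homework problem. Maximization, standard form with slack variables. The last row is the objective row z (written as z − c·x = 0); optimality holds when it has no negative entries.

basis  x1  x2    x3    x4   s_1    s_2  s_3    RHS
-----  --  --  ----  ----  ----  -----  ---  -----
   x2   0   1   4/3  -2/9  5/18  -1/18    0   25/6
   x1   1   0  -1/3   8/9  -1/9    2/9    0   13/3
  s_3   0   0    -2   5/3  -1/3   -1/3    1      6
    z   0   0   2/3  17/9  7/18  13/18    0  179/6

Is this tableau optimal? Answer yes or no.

Every z-row coefficient is ≥ 0, so the tableau is optimal.

yes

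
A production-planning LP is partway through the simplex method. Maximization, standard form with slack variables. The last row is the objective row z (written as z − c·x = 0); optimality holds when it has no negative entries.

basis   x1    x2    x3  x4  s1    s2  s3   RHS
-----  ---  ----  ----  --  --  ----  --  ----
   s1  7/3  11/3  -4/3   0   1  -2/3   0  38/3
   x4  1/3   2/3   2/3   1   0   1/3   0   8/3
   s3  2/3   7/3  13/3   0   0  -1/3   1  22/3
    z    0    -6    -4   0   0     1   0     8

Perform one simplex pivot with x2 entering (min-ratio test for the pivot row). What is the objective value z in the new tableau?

188/7

Ratio test on column x2 — row 1: (38/3)/(11/3) = 38/11; row 2: (8/3)/(2/3) = 4; row 3: (22/3)/(7/3) = 22/7. Minimum is 22/7 at row 3 (s3 leaves); pivot element 7/3.
Pivot on row 3; the z-row RHS becomes 8 − (-6)·(22/7) = 188/7.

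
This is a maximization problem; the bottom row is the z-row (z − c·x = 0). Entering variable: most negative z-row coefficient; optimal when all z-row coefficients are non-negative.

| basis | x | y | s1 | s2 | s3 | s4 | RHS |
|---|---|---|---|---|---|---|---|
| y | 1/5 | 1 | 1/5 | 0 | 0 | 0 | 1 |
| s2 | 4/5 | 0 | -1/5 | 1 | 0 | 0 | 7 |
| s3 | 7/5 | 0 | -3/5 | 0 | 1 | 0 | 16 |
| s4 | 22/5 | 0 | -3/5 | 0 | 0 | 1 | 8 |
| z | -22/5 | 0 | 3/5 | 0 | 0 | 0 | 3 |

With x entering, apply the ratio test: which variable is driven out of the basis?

s4

Column x entries and ratios — y: 1/(1/5) = 5; s2: 7/(4/5) = 35/4; s3: 16/(7/5) = 80/7; s4: 8/(22/5) = 20/11.
Smallest ratio is 20/11 in the row of s4, so s4 leaves.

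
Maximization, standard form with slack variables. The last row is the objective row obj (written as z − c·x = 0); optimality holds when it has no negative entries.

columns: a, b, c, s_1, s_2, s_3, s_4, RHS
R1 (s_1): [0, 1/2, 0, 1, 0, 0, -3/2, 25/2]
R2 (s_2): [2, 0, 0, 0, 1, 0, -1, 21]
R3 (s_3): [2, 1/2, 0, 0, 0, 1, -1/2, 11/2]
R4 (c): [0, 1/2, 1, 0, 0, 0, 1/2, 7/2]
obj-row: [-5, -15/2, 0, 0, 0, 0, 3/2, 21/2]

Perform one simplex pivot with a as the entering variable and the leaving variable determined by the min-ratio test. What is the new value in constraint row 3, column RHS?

11/4

Ratio test on column a — row 1: entry 0 ≤ 0; row 2: 21/2 = 21/2; row 3: (11/2)/2 = 11/4; row 4: entry 0 ≤ 0. Minimum is 11/4 at row 3 (s_3 leaves); pivot element 2.
Divide row 3 by 2; eliminate column a from the other rows.
In the new row 3, the RHS entry is the old entry divided by the pivot: (11/2)/2 = 11/4.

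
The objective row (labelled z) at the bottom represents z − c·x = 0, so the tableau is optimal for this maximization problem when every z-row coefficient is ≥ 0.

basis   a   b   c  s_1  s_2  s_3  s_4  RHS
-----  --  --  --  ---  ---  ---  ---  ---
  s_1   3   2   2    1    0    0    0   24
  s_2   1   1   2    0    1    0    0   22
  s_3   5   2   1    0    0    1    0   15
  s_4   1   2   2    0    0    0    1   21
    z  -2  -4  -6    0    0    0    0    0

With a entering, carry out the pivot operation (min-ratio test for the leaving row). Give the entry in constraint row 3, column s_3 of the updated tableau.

Ratio test on column a — row 1: 24/3 = 8; row 2: 22/1 = 22; row 3: 15/5 = 3; row 4: 21/1 = 21. Minimum is 3 at row 3 (s_3 leaves); pivot element 5.
Divide row 3 by 5; eliminate column a from the other rows.
In the new row 3, the s_3 entry is the old entry divided by the pivot: 1/5 = 1/5.

1/5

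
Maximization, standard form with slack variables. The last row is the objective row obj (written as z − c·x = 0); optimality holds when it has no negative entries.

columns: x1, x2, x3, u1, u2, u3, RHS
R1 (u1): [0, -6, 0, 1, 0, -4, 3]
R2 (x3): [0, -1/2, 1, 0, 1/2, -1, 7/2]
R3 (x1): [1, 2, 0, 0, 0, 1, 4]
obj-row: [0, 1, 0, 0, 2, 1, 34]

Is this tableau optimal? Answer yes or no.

yes

Every obj-row coefficient is ≥ 0, so the tableau is optimal.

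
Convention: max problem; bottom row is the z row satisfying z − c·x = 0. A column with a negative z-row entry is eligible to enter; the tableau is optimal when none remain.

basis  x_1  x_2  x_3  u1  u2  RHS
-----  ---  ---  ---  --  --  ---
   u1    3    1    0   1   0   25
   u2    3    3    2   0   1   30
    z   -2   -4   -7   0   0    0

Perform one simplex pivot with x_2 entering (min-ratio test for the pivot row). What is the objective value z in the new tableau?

40

Ratio test on column x_2 — row 1: 25/1 = 25; row 2: 30/3 = 10. Minimum is 10 at row 2 (u2 leaves); pivot element 3.
Pivot on row 2; the z-row RHS becomes 0 − (-4)·10 = 40.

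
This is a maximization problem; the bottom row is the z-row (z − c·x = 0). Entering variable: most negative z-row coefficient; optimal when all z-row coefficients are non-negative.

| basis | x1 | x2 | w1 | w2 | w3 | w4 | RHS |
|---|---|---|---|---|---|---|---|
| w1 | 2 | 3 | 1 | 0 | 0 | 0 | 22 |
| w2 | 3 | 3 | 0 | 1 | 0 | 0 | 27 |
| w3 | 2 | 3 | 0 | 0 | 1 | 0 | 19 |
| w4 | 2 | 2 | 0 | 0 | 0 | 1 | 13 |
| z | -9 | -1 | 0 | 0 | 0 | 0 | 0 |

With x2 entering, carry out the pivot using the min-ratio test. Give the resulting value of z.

19/3

Ratio test on column x2 — row 1: 22/3 = 22/3; row 2: 27/3 = 9; row 3: 19/3 = 19/3; row 4: 13/2 = 13/2. Minimum is 19/3 at row 3 (w3 leaves); pivot element 3.
Pivot on row 3; the z-row RHS becomes 0 − (-1)·(19/3) = 19/3.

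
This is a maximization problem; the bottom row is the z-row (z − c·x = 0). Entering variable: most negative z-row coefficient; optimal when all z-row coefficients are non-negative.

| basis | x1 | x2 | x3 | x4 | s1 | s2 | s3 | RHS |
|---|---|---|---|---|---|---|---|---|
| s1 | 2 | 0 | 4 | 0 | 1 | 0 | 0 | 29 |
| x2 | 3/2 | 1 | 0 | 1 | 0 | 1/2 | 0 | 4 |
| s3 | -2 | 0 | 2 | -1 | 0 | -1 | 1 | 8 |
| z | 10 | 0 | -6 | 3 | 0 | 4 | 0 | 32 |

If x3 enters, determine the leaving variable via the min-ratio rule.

s3

Column x3 entries and ratios — s1: 29/4 = 29/4; x2: 0 ≤ 0, skip; s3: 8/2 = 4.
Smallest ratio is 4 in the row of s3, so s3 leaves.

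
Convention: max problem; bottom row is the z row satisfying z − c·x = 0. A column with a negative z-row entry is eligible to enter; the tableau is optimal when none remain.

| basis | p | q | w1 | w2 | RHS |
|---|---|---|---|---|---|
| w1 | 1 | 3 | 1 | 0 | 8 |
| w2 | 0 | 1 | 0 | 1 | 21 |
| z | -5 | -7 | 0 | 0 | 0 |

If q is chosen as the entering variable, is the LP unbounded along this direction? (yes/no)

Column q has positive entries in row(s) 1, 2, so the ratio test bounds it — not unbounded.

no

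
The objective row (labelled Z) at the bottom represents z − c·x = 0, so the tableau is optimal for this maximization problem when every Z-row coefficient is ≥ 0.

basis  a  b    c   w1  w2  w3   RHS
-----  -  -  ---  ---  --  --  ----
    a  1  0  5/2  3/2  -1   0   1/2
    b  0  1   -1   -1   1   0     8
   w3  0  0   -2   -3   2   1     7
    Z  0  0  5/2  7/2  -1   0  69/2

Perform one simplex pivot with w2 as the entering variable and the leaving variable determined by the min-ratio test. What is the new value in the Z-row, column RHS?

Ratio test on column w2 — row 1: entry -1 ≤ 0; row 2: 8/1 = 8; row 3: 7/2 = 7/2. Minimum is 7/2 at row 3 (w3 leaves); pivot element 2.
Divide row 3 by 2; eliminate column w2 from the other rows.
Z-row update in column RHS: 69/2 − (-1)·(7/2) = 38.

38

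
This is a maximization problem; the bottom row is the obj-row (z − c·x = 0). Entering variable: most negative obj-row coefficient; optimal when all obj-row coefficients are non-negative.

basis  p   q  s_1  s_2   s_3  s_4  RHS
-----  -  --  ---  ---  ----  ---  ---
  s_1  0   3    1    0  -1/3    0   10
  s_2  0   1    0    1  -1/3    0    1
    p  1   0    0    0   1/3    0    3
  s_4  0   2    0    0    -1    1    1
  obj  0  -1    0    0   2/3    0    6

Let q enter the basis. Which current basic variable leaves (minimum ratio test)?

Column q entries and ratios — s_1: 10/3 = 10/3; s_2: 1/1 = 1; p: 0 ≤ 0, skip; s_4: 1/2 = 1/2.
Smallest ratio is 1/2 in the row of s_4, so s_4 leaves.

s_4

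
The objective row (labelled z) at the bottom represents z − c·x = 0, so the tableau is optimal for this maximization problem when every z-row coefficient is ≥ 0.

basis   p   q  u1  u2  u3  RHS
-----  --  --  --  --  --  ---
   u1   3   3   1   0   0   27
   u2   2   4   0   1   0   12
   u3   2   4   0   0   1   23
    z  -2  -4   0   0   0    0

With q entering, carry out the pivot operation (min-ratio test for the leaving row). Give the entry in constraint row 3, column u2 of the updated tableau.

Ratio test on column q — row 1: 27/3 = 9; row 2: 12/4 = 3; row 3: 23/4 = 23/4. Minimum is 3 at row 2 (u2 leaves); pivot element 4.
Divide row 2 by 4; eliminate column q from the other rows.
Row 3 update in column u2: 0 − 4·(1/4) = -1.

-1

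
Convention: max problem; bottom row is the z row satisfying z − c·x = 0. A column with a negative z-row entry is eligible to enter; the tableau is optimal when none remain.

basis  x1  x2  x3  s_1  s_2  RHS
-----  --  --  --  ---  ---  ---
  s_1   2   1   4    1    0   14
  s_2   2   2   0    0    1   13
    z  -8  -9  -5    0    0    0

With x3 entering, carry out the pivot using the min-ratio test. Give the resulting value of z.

Ratio test on column x3 — row 1: 14/4 = 7/2; row 2: entry 0 ≤ 0. Minimum is 7/2 at row 1 (s_1 leaves); pivot element 4.
Pivot on row 1; the z-row RHS becomes 0 − (-5)·(7/2) = 35/2.

35/2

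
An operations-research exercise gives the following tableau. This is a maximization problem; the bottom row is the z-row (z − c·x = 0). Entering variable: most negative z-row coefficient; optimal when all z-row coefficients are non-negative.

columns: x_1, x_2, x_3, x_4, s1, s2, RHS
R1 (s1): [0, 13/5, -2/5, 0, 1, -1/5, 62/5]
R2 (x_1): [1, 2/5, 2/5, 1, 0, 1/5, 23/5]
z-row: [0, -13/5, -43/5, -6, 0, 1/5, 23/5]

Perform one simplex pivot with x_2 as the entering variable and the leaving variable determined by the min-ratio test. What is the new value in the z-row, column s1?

1

Ratio test on column x_2 — row 1: (62/5)/(13/5) = 62/13; row 2: (23/5)/(2/5) = 23/2. Minimum is 62/13 at row 1 (s1 leaves); pivot element 13/5.
Divide row 1 by 13/5; eliminate column x_2 from the other rows.
z-row update in column s1: 0 − (-13/5)·(5/13) = 1.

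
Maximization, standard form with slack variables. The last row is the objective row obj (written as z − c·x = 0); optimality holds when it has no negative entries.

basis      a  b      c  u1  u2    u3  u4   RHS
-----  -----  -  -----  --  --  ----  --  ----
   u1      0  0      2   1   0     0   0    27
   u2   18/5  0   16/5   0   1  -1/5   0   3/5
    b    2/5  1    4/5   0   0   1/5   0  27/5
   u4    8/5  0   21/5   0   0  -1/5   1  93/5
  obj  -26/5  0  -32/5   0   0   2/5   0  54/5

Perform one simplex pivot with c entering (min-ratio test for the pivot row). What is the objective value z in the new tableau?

Ratio test on column c — row 1: 27/2 = 27/2; row 2: (3/5)/(16/5) = 3/16; row 3: (27/5)/(4/5) = 27/4; row 4: (93/5)/(21/5) = 31/7. Minimum is 3/16 at row 2 (u2 leaves); pivot element 16/5.
Pivot on row 2; the obj-row RHS becomes 54/5 − (-32/5)·(3/16) = 12.

12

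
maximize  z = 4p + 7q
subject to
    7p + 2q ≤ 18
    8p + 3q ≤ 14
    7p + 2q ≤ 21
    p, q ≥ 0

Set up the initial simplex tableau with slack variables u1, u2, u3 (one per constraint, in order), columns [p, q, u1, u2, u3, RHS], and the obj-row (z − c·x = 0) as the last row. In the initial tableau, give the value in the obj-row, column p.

The obj-row carries the negated objective coefficients: the p entry is -4.

-4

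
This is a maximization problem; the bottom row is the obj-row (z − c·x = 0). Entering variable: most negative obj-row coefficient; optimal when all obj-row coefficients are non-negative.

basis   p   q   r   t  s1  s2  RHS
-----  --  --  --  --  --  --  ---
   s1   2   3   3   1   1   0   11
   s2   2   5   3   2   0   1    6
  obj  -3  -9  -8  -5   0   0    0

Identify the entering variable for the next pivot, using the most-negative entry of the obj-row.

Negative obj-row entries: p: -3, q: -9, r: -8, t: -5.
The most negative is -9 in column q, so q enters.

q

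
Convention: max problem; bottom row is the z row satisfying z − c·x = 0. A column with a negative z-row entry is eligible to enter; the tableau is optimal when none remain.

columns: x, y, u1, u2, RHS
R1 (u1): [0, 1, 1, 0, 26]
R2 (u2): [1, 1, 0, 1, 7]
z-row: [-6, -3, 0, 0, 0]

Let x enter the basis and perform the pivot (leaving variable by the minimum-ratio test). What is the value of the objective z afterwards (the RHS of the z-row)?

Ratio test on column x — row 1: entry 0 ≤ 0; row 2: 7/1 = 7. Minimum is 7 at row 2 (u2 leaves); pivot element 1.
Pivot on row 2; the z-row RHS becomes 0 − (-6)·7 = 42.

42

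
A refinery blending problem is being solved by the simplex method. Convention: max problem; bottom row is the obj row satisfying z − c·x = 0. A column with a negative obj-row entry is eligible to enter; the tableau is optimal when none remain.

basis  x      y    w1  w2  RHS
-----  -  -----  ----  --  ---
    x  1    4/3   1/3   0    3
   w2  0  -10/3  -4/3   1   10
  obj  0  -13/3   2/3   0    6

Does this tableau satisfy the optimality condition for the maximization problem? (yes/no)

no

The obj-row has a negative entry -13/3 in column y, so it is not optimal.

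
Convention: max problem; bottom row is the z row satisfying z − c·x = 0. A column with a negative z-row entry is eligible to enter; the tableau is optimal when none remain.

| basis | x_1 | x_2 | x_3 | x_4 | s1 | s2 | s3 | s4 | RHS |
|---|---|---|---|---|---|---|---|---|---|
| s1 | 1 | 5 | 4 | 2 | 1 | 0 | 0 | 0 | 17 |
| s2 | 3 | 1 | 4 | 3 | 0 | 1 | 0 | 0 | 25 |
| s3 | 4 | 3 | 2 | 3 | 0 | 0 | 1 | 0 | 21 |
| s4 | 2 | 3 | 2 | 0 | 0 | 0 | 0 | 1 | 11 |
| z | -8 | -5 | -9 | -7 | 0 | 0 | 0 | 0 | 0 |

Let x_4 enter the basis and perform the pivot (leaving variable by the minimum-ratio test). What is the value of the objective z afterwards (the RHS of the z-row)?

49

Ratio test on column x_4 — row 1: 17/2 = 17/2; row 2: 25/3 = 25/3; row 3: 21/3 = 7; row 4: entry 0 ≤ 0. Minimum is 7 at row 3 (s3 leaves); pivot element 3.
Pivot on row 3; the z-row RHS becomes 0 − (-7)·7 = 49.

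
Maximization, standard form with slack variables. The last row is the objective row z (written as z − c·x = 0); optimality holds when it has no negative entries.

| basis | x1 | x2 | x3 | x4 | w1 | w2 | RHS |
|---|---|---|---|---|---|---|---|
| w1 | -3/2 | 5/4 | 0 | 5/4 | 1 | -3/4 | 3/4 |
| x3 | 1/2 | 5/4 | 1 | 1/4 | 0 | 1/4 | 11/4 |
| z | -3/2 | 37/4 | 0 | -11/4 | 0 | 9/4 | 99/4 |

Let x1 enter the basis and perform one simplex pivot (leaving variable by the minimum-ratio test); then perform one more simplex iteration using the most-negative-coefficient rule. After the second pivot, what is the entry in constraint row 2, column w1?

Ratio test on column x1 — row 1: entry -3/2 ≤ 0; row 2: (11/4)/(1/2) = 11/2. Minimum is 11/2 at row 2 (x3 leaves); pivot element 1/2.
Divide row 2 by 1/2; eliminate column x1 from the other rows.
Second iteration: most negative z-row entry is -2 in column x4, so x4 enters.
Ratio test on column x4 — row 1: 9/2 = 9/2; row 2: (11/2)/(1/2) = 11. Minimum is 9/2 at row 1 (w1 leaves); pivot element 2.
Divide row 1 by 2; eliminate column x4 from the other rows.
After both pivots, the entry at constraint row 2, column w1 is -1/4.

-1/4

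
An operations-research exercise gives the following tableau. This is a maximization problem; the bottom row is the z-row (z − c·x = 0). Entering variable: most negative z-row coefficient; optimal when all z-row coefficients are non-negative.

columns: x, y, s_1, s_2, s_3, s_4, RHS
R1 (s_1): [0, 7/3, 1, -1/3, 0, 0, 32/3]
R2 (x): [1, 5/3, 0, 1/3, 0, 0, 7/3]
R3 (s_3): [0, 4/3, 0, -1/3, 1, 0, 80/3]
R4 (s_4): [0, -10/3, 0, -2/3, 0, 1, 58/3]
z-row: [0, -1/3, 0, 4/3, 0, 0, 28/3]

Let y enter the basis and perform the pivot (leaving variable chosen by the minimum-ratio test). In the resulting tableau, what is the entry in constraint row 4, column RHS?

24

Ratio test on column y — row 1: (32/3)/(7/3) = 32/7; row 2: (7/3)/(5/3) = 7/5; row 3: (80/3)/(4/3) = 20; row 4: entry -10/3 ≤ 0. Minimum is 7/5 at row 2 (x leaves); pivot element 5/3.
Divide row 2 by 5/3; eliminate column y from the other rows.
Row 4 update in column RHS: 58/3 − (-10/3)·(7/5) = 24.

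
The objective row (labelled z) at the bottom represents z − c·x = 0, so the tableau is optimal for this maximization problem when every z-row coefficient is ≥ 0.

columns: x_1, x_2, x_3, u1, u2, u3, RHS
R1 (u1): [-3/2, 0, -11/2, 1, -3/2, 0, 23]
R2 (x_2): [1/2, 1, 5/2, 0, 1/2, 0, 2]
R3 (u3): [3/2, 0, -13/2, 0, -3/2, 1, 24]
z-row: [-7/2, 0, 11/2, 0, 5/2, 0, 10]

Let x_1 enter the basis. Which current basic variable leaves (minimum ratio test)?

Column x_1 entries and ratios — u1: -3/2 ≤ 0, skip; x_2: 2/(1/2) = 4; u3: 24/(3/2) = 16.
Smallest ratio is 4 in the row of x_2, so x_2 leaves.

x_2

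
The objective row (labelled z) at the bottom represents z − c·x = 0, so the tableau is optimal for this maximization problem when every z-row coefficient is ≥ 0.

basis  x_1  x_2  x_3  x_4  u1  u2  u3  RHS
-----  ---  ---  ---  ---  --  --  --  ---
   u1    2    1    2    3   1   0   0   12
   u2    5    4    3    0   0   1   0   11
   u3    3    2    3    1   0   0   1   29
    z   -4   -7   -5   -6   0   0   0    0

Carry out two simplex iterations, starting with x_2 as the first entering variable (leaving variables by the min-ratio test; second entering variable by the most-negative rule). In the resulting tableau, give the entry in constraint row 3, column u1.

Ratio test on column x_2 — row 1: 12/1 = 12; row 2: 11/4 = 11/4; row 3: 29/2 = 29/2. Minimum is 11/4 at row 2 (u2 leaves); pivot element 4.
Divide row 2 by 4; eliminate column x_2 from the other rows.
Second iteration: most negative z-row entry is -6 in column x_4, so x_4 enters.
Ratio test on column x_4 — row 1: (37/4)/3 = 37/12; row 2: entry 0 ≤ 0; row 3: (47/2)/1 = 47/2. Minimum is 37/12 at row 1 (u1 leaves); pivot element 3.
Divide row 1 by 3; eliminate column x_4 from the other rows.
After both pivots, the entry at constraint row 3, column u1 is -1/3.

-1/3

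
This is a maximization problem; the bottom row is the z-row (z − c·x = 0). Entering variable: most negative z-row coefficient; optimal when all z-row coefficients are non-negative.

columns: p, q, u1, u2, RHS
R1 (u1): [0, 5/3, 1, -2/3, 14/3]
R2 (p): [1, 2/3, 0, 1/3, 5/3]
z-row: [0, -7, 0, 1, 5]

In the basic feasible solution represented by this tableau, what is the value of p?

5/3

p is basic (row 2); its value is the RHS of that row, 5/3.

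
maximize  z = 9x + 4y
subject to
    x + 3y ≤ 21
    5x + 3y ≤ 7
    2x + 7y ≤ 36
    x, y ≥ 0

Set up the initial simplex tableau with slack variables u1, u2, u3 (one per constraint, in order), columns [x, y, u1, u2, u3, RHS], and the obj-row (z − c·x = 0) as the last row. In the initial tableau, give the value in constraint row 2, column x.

5

Constraint 2 has coefficient 5 on x.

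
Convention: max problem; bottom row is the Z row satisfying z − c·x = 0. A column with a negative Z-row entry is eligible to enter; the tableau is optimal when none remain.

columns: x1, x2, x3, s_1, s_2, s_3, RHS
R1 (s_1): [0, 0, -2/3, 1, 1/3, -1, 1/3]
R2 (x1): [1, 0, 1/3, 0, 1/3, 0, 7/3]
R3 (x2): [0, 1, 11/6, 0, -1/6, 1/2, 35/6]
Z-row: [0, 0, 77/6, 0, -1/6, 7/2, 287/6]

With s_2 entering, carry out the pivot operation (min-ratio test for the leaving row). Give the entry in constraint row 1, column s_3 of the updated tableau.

Ratio test on column s_2 — row 1: (1/3)/(1/3) = 1; row 2: (7/3)/(1/3) = 7; row 3: entry -1/6 ≤ 0. Minimum is 1 at row 1 (s_1 leaves); pivot element 1/3.
Divide row 1 by 1/3; eliminate column s_2 from the other rows.
In the new row 1, the s_3 entry is the old entry divided by the pivot: (-1)/(1/3) = -3.

-3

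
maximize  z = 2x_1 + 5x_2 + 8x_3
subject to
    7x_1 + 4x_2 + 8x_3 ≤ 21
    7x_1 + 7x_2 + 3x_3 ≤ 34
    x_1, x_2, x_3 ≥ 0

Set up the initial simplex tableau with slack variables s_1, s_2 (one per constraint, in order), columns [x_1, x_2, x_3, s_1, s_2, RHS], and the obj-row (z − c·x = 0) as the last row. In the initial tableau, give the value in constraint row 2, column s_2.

1

Slack s_2 belongs to constraint 2; its column is the unit vector e_2, so the entry in row 2 is 1.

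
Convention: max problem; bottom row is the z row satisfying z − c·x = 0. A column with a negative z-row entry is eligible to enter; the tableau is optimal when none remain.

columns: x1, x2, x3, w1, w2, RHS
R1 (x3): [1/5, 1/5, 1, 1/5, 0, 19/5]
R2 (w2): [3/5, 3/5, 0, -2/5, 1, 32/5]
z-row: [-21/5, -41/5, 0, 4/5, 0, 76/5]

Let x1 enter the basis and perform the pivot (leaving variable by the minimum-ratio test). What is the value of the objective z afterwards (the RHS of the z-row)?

60

Ratio test on column x1 — row 1: (19/5)/(1/5) = 19; row 2: (32/5)/(3/5) = 32/3. Minimum is 32/3 at row 2 (w2 leaves); pivot element 3/5.
Pivot on row 2; the z-row RHS becomes 76/5 − (-21/5)·(32/3) = 60.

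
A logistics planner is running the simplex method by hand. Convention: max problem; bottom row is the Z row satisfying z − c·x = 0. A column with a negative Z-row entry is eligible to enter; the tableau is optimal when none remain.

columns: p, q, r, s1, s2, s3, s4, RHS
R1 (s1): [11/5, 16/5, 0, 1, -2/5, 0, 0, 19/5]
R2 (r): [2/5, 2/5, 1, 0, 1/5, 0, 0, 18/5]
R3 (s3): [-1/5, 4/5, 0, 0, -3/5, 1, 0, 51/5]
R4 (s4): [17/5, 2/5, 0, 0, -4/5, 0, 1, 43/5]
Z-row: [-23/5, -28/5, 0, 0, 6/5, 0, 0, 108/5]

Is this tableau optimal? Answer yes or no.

The Z-row has a negative entry -28/5 in column q, so it is not optimal.

no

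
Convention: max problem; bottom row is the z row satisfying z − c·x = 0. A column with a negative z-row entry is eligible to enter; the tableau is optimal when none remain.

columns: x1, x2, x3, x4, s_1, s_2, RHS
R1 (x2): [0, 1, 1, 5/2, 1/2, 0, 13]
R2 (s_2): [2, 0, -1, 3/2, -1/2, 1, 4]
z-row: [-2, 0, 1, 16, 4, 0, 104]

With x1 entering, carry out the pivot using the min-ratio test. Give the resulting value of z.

108

Ratio test on column x1 — row 1: entry 0 ≤ 0; row 2: 4/2 = 2. Minimum is 2 at row 2 (s_2 leaves); pivot element 2.
Pivot on row 2; the z-row RHS becomes 104 − (-2)·2 = 108.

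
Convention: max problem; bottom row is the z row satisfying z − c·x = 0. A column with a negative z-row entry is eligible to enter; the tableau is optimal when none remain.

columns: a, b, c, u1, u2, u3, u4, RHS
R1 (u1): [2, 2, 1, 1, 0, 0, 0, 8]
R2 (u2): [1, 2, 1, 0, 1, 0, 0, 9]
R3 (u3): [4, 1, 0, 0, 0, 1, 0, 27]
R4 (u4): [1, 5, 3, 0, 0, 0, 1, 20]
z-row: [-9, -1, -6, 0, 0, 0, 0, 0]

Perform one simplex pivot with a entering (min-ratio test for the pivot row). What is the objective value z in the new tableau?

Ratio test on column a — row 1: 8/2 = 4; row 2: 9/1 = 9; row 3: 27/4 = 27/4; row 4: 20/1 = 20. Minimum is 4 at row 1 (u1 leaves); pivot element 2.
Pivot on row 1; the z-row RHS becomes 0 − (-9)·4 = 36.

36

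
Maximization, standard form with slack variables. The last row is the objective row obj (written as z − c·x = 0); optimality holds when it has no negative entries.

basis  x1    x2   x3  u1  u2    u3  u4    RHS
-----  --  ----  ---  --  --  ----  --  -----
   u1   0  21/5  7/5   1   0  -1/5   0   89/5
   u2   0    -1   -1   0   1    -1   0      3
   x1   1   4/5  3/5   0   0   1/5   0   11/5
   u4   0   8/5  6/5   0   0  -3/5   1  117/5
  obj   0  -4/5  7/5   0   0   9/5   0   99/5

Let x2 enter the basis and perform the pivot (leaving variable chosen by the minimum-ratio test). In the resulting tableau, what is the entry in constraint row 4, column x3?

0

Ratio test on column x2 — row 1: (89/5)/(21/5) = 89/21; row 2: entry -1 ≤ 0; row 3: (11/5)/(4/5) = 11/4; row 4: (117/5)/(8/5) = 117/8. Minimum is 11/4 at row 3 (x1 leaves); pivot element 4/5.
Divide row 3 by 4/5; eliminate column x2 from the other rows.
Row 4 update in column x3: 6/5 − (8/5)·(3/4) = 0.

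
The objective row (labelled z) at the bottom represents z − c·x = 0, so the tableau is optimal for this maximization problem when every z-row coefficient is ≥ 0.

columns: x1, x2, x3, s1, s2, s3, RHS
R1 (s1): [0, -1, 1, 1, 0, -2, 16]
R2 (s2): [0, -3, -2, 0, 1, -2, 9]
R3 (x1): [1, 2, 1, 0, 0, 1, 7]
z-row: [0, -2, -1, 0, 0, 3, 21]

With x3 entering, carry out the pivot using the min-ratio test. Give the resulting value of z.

28

Ratio test on column x3 — row 1: 16/1 = 16; row 2: entry -2 ≤ 0; row 3: 7/1 = 7. Minimum is 7 at row 3 (x1 leaves); pivot element 1.
Pivot on row 3; the z-row RHS becomes 21 − (-1)·7 = 28.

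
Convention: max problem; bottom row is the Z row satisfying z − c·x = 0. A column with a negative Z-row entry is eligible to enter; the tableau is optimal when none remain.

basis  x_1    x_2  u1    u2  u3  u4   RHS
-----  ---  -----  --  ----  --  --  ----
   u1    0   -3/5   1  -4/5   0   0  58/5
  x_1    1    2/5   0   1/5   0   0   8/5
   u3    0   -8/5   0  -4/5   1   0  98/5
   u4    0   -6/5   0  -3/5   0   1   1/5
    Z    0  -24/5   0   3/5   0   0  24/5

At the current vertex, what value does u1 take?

58/5

u1 is basic (row 1); its value is the RHS of that row, 58/5.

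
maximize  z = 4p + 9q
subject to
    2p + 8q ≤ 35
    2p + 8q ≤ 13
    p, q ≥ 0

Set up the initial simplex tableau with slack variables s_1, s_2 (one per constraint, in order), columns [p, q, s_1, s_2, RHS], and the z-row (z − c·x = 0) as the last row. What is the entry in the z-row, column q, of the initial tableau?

The z-row carries the negated objective coefficients: the q entry is -9.

-9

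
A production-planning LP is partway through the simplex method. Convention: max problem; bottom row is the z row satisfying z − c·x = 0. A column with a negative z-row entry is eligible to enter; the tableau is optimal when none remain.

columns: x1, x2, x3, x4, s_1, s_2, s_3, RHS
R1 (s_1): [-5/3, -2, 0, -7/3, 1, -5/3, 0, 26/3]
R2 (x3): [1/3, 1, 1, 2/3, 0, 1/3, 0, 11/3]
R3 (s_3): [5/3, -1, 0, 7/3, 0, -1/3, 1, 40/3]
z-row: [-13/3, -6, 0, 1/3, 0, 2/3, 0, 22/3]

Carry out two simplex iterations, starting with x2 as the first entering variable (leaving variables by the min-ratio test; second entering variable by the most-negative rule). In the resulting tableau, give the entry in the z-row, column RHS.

295/6

Ratio test on column x2 — row 1: entry -2 ≤ 0; row 2: (11/3)/1 = 11/3; row 3: entry -1 ≤ 0. Minimum is 11/3 at row 2 (x3 leaves); pivot element 1.
Divide row 2 by 1; eliminate column x2 from the other rows.
Second iteration: most negative z-row entry is -7/3 in column x1, so x1 enters.
Ratio test on column x1 — row 1: entry -1 ≤ 0; row 2: (11/3)/(1/3) = 11; row 3: 17/2 = 17/2. Minimum is 17/2 at row 3 (s_3 leaves); pivot element 2.
Divide row 3 by 2; eliminate column x1 from the other rows.
After both pivots, the entry at the z-row, column RHS is 295/6.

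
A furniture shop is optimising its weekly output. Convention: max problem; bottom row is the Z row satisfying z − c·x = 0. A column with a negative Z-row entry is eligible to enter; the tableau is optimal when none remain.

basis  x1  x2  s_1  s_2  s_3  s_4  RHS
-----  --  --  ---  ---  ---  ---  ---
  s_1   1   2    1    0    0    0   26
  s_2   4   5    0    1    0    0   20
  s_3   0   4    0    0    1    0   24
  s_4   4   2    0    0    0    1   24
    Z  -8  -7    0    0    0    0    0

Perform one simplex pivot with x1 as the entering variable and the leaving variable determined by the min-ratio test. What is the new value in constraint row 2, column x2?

5/4

Ratio test on column x1 — row 1: 26/1 = 26; row 2: 20/4 = 5; row 3: entry 0 ≤ 0; row 4: 24/4 = 6. Minimum is 5 at row 2 (s_2 leaves); pivot element 4.
Divide row 2 by 4; eliminate column x1 from the other rows.
In the new row 2, the x2 entry is the old entry divided by the pivot: 5/4 = 5/4.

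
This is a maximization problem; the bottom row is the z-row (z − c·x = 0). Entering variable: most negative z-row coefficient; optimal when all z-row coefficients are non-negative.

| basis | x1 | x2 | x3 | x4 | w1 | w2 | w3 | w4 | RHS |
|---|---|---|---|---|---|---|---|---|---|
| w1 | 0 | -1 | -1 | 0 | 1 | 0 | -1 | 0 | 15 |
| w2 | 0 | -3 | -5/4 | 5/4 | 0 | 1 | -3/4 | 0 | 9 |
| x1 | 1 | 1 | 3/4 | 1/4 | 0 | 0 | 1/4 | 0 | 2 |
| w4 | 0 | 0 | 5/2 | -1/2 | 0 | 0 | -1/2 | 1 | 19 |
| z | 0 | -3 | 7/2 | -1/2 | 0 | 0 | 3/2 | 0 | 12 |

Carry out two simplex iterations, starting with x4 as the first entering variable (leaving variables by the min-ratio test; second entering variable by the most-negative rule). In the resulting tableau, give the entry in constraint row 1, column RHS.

Ratio test on column x4 — row 1: entry 0 ≤ 0; row 2: 9/(5/4) = 36/5; row 3: 2/(1/4) = 8; row 4: entry -1/2 ≤ 0. Minimum is 36/5 at row 2 (w2 leaves); pivot element 5/4.
Divide row 2 by 5/4; eliminate column x4 from the other rows.
Second iteration: most negative z-row entry is -21/5 in column x2, so x2 enters.
Ratio test on column x2 — row 1: entry -1 ≤ 0; row 2: entry -12/5 ≤ 0; row 3: (1/5)/(8/5) = 1/8; row 4: entry -6/5 ≤ 0. Minimum is 1/8 at row 3 (x1 leaves); pivot element 8/5.
Divide row 3 by 8/5; eliminate column x2 from the other rows.
After both pivots, the entry at constraint row 1, column RHS is 121/8.

121/8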